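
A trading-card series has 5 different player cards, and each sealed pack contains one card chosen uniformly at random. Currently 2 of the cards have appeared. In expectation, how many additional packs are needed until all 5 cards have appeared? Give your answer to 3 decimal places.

9.167

With k distinct cards already seen, the next new one takes an expected 5/(5-k) packs.
Sum over k = 2,...,4: E = 5/3 + 5/2 + 5/1 = 9.1667.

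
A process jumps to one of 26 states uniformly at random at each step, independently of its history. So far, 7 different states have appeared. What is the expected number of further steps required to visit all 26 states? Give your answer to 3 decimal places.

92.241

The wait to go from k to k+1 distinct states is geometric with mean 26/(26-k).
Sum over k = 7,...,25: E = 26/19 + 26/18 + 26/17 + ... + 26/2 + 26/1 = 92.2412.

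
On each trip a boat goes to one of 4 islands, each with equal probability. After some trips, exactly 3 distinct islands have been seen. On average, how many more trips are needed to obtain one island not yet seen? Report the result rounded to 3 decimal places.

Each trip yields a new island with probability (4-3)/4 = 1/4, so the wait is geometric with mean 4/1.
E = 4/1 = 4.0000.

4.000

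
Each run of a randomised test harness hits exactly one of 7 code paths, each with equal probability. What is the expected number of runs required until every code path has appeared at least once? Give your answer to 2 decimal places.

18.15

The wait to go from k to k+1 distinct code paths is geometric with mean 7/(7-k).
E[T] = 7/7 + 7/6 + 7/5 + ... + 7/2 + 7/1 = 7·H_{7}.
H_{7} = 2.593, so E[T] = 18.150.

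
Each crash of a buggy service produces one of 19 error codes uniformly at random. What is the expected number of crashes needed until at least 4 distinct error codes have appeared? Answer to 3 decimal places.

4.361

With k distinct error codes already seen, the next new one arrives after an expected 19/(19-k) crashes.
Sum over k = 0,...,3: E = 19/19 + 19/18 + 19/17 + 19/16 = 4.3607.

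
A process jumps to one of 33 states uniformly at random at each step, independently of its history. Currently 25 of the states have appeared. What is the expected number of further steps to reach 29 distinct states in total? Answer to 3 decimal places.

20.939

The wait to go from k to k+1 distinct states is geometric with mean 33/(33-k).
Sum over k = 25,...,28: E = 33/8 + 33/7 + 33/6 + 33/5 = 20.9393.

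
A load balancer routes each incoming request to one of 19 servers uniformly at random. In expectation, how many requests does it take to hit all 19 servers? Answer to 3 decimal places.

67.407

After k distinct servers have appeared, the next request gives a new one with probability (19-k)/19, so the expected wait for the (k+1)-th is 19/(19-k).
E[T] = 19/19 + 19/18 + 19/17 + ... + 19/2 + 19/1 = 19·H_{19}.
H_{19} = 3.5477, so E[T] = 67.4071.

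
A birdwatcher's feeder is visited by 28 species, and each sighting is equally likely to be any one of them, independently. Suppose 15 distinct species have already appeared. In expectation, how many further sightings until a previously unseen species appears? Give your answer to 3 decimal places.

Each sighting yields a new species with probability (28-15)/28 = 13/28, so the wait is geometric with mean 28/13.
E = 28/13 = 2.1538.

2.154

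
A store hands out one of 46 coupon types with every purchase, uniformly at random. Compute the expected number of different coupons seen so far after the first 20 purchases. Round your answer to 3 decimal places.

16.362

For each coupon, P(seen in 20 purchases) = 1 - (45/46)^20 = 0.3557.
By linearity of expectation, E[distinct seen] = 46·(1 - (45/46)^20) = 16.3618.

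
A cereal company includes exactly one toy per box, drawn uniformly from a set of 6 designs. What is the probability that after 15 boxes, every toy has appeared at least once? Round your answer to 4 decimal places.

By inclusion–exclusion over which toys are missing,
P(all seen) = Σ_{j=0}^{6} (-1)^j C(6,j)((6-j)/6)^15
= 1.00000 - 0.38943 + 0.03425 - 0.00061 + 0.00000 - 0.00000 + 0.00000
= 0.64421.

0.6442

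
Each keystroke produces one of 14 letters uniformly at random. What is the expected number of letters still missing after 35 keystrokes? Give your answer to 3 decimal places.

1.046

For each letter, P(unseen after 35) = (13/14)^35 = 0.0747.
By linearity of expectation, E[unseen] = 14·(13/14)^35 = 1.0463.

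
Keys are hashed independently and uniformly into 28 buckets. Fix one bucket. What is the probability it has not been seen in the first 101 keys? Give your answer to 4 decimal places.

On each key the fixed bucket fails to appear with probability 27/28.
P(still missing after 101) = (27/28)^101 = 0.02540.

0.0254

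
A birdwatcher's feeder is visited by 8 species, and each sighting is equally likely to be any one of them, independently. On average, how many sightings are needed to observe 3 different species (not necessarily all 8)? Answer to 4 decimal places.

Going from k to k+1 distinct takes a geometric number of sightings with mean 8/(8-k).
Sum over k = 0,...,2: E = 8/8 + 8/7 + 8/6 = 3.47619.

3.4762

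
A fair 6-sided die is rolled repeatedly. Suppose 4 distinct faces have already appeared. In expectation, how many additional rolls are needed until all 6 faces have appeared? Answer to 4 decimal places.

The wait to go from k to k+1 distinct faces is geometric with mean 6/(6-k).
Sum over k = 4,...,5: E = 6/2 + 6/1 = 9.00000.

9.0000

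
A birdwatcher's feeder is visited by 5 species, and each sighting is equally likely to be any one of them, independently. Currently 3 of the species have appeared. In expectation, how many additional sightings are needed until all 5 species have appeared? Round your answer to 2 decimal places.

7.50

From k distinct to k+1 distinct takes on average 5/(5-k) sightings.
Sum over k = 3,...,4: E = 5/2 + 5/1 = 7.500.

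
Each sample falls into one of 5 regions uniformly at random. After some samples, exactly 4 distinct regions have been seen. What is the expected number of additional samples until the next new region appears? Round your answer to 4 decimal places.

The number of samples until the next new region is geometric with success probability 1/5, so its mean is 5/1.
E = 5/1 = 5.00000.

5.0000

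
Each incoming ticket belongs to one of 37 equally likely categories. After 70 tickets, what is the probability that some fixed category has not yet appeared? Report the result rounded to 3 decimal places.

On each ticket the fixed category fails to appear with probability 36/37.
P(still missing after 70) = (36/37)^70 = 0.1469.

0.147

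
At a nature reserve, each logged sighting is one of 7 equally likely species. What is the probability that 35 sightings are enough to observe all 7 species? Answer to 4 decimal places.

By inclusion–exclusion over which species are missing,
P(all seen) = Σ_{j=0}^{7} (-1)^j C(7,j)((7-j)/7)^35
= 1.00000 - 0.03177 + 0.00016 - 0.00000 + 0.00000 - 0.00000 + 0.00000 - 0.00000
= 0.96840.

0.9684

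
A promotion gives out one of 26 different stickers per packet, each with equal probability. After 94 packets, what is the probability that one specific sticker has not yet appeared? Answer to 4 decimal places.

On each packet the fixed sticker fails to appear with probability 25/26.
P(still missing after 94) = (25/26)^94 = 0.02505.

0.0251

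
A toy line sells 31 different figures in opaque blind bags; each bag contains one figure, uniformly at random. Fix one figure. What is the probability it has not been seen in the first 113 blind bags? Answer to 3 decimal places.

0.025

Each blind bag misses the fixed figure with probability (31-1)/31 = 30/31, independently.
P(still missing after 113) = (30/31)^113 = 0.0246.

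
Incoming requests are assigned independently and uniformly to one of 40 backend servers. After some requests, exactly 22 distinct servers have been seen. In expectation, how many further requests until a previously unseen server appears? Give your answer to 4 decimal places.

2.2222

Each request yields a new server with probability (40-22)/40 = 18/40, so the wait is geometric with mean 40/18.
E = 40/18 = 2.22222.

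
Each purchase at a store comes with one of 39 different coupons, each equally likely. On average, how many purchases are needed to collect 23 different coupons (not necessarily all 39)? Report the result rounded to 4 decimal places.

Going from k to k+1 distinct takes a geometric number of purchases with mean 39/(39-k).
Sum over k = 0,...,22: E = 39/39 + 39/38 + 39/37 + ... + 39/18 + 39/17 = 34.03975.

34.0397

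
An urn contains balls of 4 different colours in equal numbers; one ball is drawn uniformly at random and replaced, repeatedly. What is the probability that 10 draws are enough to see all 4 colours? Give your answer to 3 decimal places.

By inclusion–exclusion over which colours are missing,
P(all seen) = Σ_{j=0}^{4} (-1)^j C(4,j)((4-j)/4)^10
= 1.0000 - 0.2253 + 0.0059 - 0.0000 + 0.0000
= 0.7806.

0.781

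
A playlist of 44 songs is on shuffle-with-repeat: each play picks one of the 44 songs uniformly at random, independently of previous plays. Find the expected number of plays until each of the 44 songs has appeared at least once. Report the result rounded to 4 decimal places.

The wait to go from k to k+1 distinct songs is geometric with mean 44/(44-k).
E[T] = 44/44 + 44/43 + 44/42 + ... + 44/2 + 44/1 = 44·H_{44}.
H_{44} = 4.37273, so E[T] = 192.39994.

192.3999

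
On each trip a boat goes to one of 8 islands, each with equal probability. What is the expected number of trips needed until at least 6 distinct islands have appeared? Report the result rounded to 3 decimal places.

9.743

With k distinct islands already seen, the next new one arrives after an expected 8/(8-k) trips.
Sum over k = 0,...,5: E = 8/8 + 8/7 + 8/6 + 8/5 + 8/4 + 8/3 = 9.7429.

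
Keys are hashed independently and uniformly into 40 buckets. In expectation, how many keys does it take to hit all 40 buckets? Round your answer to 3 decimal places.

171.142

After k distinct buckets have appeared, the next key gives a new one with probability (40-k)/40, so the expected wait for the (k+1)-th is 40/(40-k).
E[T] = 40/40 + 40/39 + 40/38 + ... + 40/2 + 40/1 = 40·H_{40}.
H_{40} = 4.2785, so E[T] = 171.1417.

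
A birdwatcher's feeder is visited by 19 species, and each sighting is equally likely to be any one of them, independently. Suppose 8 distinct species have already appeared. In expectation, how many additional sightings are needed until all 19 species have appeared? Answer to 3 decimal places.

The wait to go from k to k+1 distinct species is geometric with mean 19/(19-k).
Sum over k = 8,...,18: E = 19/11 + 19/10 + 19/9 + ... + 19/2 + 19/1 = 57.3777.

57.378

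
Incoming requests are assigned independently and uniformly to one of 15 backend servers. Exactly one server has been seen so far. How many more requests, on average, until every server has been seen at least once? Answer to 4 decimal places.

48.7734

The wait to go from k to k+1 distinct servers is geometric with mean 15/(15-k).
Sum over k = 1,...,14: E = 15/14 + 15/13 + 15/12 + ... + 15/2 + 15/1 = 48.77343.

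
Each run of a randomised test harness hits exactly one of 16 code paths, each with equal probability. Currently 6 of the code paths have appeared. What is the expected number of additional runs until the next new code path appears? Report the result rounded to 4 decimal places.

1.6000

The number of runs until the next new code path is geometric with success probability 10/16, so its mean is 16/10.
E = 16/10 = 1.60000.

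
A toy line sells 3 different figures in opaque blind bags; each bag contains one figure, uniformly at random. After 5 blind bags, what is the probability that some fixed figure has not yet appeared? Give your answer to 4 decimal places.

0.1317

Each blind bag misses the fixed figure with probability (3-1)/3 = 2/3, independently.
P(still missing after 5) = (2/3)^5 = 0.13169.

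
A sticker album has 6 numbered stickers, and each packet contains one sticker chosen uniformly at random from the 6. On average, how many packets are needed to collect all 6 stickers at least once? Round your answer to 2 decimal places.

After k distinct stickers have appeared, the next packet gives a new one with probability (6-k)/6, so the expected wait for the (k+1)-th is 6/(6-k).
E[T] = 6/6 + 6/5 + 6/4 + 6/3 + 6/2 + 6/1 = 6·H_{6}.
H_{6} = 2.450, so E[T] = 14.700.

14.70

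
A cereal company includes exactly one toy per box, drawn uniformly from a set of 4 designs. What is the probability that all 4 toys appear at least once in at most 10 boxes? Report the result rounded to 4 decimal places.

0.7806

Let A_i be the event that toy i is missing after 10 boxes. By inclusion–exclusion on the A_i,
P(all seen) = Σ_{j=0}^{4} (-1)^j C(4,j)((4-j)/4)^10
= 1.00000 - 0.22525 + 0.00586 - 0.00000 + 0.00000
= 0.78060.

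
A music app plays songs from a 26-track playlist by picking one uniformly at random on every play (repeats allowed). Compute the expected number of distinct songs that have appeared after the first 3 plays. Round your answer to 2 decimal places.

For each song, P(seen in 3 plays) = 1 - (25/26)^3 = 0.111.
By linearity of expectation, E[distinct seen] = 26·(1 - (25/26)^3) = 2.886.

2.89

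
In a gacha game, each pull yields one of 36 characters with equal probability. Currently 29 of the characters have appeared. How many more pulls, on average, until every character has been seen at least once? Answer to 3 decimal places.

The wait to go from k to k+1 distinct characters is geometric with mean 36/(36-k).
Sum over k = 29,...,35: E = 36/7 + 36/6 + 36/5 + ... + 36/2 + 36/1 = 93.3429.

93.343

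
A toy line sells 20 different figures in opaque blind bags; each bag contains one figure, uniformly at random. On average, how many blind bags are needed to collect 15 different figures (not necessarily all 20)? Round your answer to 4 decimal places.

26.2881

With k distinct figures already seen, the next new one arrives after an expected 20/(20-k) blind bags.
Sum over k = 0,...,14: E = 20/20 + 20/19 + 20/18 + ... + 20/7 + 20/6 = 26.28813.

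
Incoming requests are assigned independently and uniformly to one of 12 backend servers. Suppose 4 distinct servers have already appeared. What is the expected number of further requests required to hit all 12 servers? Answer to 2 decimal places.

32.61

The wait to go from k to k+1 distinct servers is geometric with mean 12/(12-k).
Sum over k = 4,...,11: E = 12/8 + 12/7 + 12/6 + ... + 12/2 + 12/1 = 32.614.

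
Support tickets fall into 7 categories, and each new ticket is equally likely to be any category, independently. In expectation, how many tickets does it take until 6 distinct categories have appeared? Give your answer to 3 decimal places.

11.150

With k distinct categories already seen, the next new one arrives after an expected 7/(7-k) tickets.
Sum over k = 0,...,5: E = 7/7 + 7/6 + 7/5 + 7/4 + 7/3 + 7/2 = 11.1500.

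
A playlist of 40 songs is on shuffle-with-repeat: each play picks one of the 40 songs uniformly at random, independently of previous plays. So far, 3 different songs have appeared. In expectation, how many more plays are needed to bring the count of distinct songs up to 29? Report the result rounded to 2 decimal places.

47.27

From k distinct to k+1 distinct takes on average 40/(40-k) plays.
Sum over k = 3,...,28: E = 40/37 + 40/36 + 40/35 + ... + 40/13 + 40/12 = 47.268.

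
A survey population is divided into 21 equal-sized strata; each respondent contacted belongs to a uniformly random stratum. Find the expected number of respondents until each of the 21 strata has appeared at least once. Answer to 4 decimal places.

The wait to go from k to k+1 distinct strata is geometric with mean 21/(21-k).
E[T] = 21/21 + 21/20 + 21/19 + ... + 21/2 + 21/1 = 21·H_{21}.
H_{21} = 3.64536, so E[T] = 76.55253.

76.5525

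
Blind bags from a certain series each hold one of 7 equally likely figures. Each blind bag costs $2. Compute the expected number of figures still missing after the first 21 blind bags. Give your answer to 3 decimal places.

0.275

For each figure, P(unseen after 21) = (6/7)^21 = 0.0393.
By linearity of expectation, E[unseen] = 7·(6/7)^21 = 0.2749.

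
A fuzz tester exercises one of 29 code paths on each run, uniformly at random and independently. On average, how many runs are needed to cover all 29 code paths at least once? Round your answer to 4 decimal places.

Split into phases: going from k distinct to k+1 distinct takes on average 29/(29-k) runs.
E[T] = 29/29 + 29/28 + 29/27 + ... + 29/2 + 29/1 = 29·H_{29}.
H_{29} = 3.96165, so E[T] = 114.88796.

114.8880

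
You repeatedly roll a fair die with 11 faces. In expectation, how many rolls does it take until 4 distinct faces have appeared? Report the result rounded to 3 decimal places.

With k distinct faces already seen, the next new one arrives after an expected 11/(11-k) rolls.
Sum over k = 0,...,3: E = 11/11 + 11/10 + 11/9 + 11/8 = 4.6972.

4.697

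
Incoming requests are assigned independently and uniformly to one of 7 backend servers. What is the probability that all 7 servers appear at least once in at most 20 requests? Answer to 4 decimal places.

0.7039

Let A_i be the event that server i is missing after 20 requests. By inclusion–exclusion on the A_i,
P(all seen) = Σ_{j=0}^{7} (-1)^j C(7,j)((7-j)/7)^20
= 1.00000 - 0.32075 + 0.02510 - 0.00048 + 0.00000 - 0.00000 + 0.00000 - 0.00000
= 0.70387.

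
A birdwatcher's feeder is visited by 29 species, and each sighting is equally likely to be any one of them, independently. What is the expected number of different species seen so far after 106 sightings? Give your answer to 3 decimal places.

28.297

For each species, P(seen in 106 sightings) = 1 - (28/29)^106 = 0.9758.
By linearity of expectation, E[distinct seen] = 29·(1 - (28/29)^106) = 28.2970.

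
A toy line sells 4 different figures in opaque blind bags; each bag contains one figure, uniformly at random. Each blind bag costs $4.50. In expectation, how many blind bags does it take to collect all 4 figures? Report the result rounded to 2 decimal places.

Split into phases: going from k distinct to k+1 distinct takes on average 4/(4-k) blind bags.
E[T] = 4/4 + 4/3 + 4/2 + 4/1 = 4·H_{4}.
H_{4} = 2.083, so E[T] = 8.333.

8.33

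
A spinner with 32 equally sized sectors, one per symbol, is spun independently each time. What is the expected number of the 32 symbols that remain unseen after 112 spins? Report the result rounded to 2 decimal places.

0.91

For each symbol, P(unseen after 112) = (31/32)^112 = 0.029.
By linearity of expectation, E[unseen] = 32·(31/32)^112 = 0.914.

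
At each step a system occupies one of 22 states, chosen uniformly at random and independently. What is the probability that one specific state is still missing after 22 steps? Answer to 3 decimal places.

0.359

Each step misses the fixed state with probability (22-1)/22 = 21/22, independently.
P(still missing after 22) = (21/22)^22 = 0.3594.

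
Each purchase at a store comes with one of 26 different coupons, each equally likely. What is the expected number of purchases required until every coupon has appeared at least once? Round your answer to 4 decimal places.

100.2149

After k distinct coupons have appeared, the next purchase gives a new one with probability (26-k)/26, so the expected wait for the (k+1)-th is 26/(26-k).
E[T] = 26/26 + 26/25 + 26/24 + ... + 26/2 + 26/1 = 26·H_{26}.
H_{26} = 3.85442, so E[T] = 100.21491.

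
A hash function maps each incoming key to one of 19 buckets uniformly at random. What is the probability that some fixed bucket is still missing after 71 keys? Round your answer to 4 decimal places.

On each key the fixed bucket fails to appear with probability 18/19.
P(still missing after 71) = (18/19)^71 = 0.02152.

0.0215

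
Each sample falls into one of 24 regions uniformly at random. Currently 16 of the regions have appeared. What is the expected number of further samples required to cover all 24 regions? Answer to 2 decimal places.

With k distinct regions already seen, the next new one takes an expected 24/(24-k) samples.
Sum over k = 16,...,23: E = 24/8 + 24/7 + 24/6 + ... + 24/2 + 24/1 = 65.229.

65.23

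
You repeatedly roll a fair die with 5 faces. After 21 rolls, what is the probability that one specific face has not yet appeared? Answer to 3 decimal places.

On each roll the fixed face fails to appear with probability 4/5.
P(still missing after 21) = (4/5)^21 = 0.0092.

0.009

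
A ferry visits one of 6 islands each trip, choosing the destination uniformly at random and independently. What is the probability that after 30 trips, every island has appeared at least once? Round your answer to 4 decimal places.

0.9748

By inclusion–exclusion over which islands are missing,
P(all seen) = Σ_{j=0}^{6} (-1)^j C(6,j)((6-j)/6)^30
= 1.00000 - 0.02528 + 0.00008 - 0.00000 + 0.00000 - 0.00000 + 0.00000
= 0.97480.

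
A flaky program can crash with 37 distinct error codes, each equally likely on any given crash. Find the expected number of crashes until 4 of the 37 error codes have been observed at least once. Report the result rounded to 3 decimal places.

4.173

Going from k to k+1 distinct takes a geometric number of crashes with mean 37/(37-k).
Sum over k = 0,...,3: E = 37/37 + 37/36 + 37/35 + 37/34 = 4.1732.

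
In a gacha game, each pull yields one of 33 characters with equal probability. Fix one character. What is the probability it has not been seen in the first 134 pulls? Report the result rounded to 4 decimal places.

0.0162

On each pull the fixed character fails to appear with probability 32/33.
P(still missing after 134) = (32/33)^134 = 0.01619.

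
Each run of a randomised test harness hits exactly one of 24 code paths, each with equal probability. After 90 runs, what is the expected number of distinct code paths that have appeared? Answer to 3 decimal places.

23.479

For each code path, P(seen in 90 runs) = 1 - (23/24)^90 = 0.9783.
By linearity of expectation, E[distinct seen] = 24·(1 - (23/24)^90) = 23.4792.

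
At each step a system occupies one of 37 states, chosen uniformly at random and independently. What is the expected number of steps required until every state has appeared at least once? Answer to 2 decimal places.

Split into phases: going from k distinct to k+1 distinct takes on average 37/(37-k) steps.
E[T] = 37/37 + 37/36 + 37/35 + ... + 37/2 + 37/1 = 37·H_{37}.
H_{37} = 4.202, so E[T] = 155.459.

155.46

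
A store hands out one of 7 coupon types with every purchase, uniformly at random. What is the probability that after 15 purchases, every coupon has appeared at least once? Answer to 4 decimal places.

By inclusion–exclusion over which coupons are missing,
P(all seen) = Σ_{j=0}^{7} (-1)^j C(7,j)((7-j)/7)^15
= 1.00000 - 0.69326 + 0.13499 - 0.00792 + 0.00011 - 0.00000 + 0.00000 - 0.00000
= 0.43392.

0.4339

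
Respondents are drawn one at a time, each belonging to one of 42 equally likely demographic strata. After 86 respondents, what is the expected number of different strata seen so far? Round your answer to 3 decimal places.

36.713

For each stratum, P(seen in 86 respondents) = 1 - (41/42)^86 = 0.8741.
By linearity of expectation, E[distinct seen] = 42·(1 - (41/42)^86) = 36.7128.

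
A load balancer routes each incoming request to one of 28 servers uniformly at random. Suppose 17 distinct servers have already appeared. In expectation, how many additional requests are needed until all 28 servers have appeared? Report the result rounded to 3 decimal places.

From k distinct to k+1 distinct takes on average 28/(28-k) requests.
Sum over k = 17,...,27: E = 28/11 + 28/10 + 28/9 + ... + 28/2 + 28/1 = 84.5566.

84.557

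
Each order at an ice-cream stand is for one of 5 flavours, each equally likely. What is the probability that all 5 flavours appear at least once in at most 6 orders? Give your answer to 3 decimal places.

By inclusion–exclusion over which flavours are missing,
P(all seen) = Σ_{j=0}^{5} (-1)^j C(5,j)((5-j)/5)^6
= 1.0000 - 1.3107 + 0.4666 - 0.0410 + 0.0003 - 0.0000
= 0.1152.

0.115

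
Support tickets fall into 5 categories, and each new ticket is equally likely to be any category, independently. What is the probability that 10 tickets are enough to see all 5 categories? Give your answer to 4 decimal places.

By inclusion–exclusion over which categories are missing,
P(all seen) = Σ_{j=0}^{5} (-1)^j C(5,j)((5-j)/5)^10
= 1.00000 - 0.53687 + 0.06047 - 0.00105 + 0.00000 - 0.00000
= 0.52255.

0.5225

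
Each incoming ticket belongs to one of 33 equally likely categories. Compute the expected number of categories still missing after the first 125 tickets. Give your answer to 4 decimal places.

0.7047

For each category, P(unseen after 125) = (32/33)^125 = 0.02136.
By linearity of expectation, E[unseen] = 33·(32/33)^125 = 0.70472.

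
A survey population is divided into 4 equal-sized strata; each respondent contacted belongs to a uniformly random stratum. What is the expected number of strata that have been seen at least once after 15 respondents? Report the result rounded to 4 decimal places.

3.9465

For each stratum, P(seen in 15 respondents) = 1 - (3/4)^15 = 0.98664.
By linearity of expectation, E[distinct seen] = 4·(1 - (3/4)^15) = 3.94655.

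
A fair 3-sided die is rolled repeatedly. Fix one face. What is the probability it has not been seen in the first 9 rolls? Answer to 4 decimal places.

0.0260

On each roll the fixed face fails to appear with probability 2/3.
P(still missing after 9) = (2/3)^9 = 0.02601.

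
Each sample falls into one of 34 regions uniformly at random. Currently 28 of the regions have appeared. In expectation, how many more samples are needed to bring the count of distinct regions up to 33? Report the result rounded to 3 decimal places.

49.300

The wait to go from k to k+1 distinct regions is geometric with mean 34/(34-k).
Sum over k = 28,...,32: E = 34/6 + 34/5 + 34/4 + 34/3 + 34/2 = 49.3000.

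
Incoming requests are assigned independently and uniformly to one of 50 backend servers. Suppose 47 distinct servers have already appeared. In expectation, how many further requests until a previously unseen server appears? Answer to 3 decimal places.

The number of requests until the next new server is geometric with success probability 3/50, so its mean is 50/3.
E = 50/3 = 16.6667.

16.667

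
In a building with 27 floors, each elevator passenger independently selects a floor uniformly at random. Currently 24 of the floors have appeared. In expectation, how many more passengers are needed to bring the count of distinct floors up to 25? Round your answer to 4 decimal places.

9.0000

With k distinct floors already seen, the next new one takes an expected 27/(27-k) passengers.
Only the k = 24 term is needed: E = 27/3 = 9.00000.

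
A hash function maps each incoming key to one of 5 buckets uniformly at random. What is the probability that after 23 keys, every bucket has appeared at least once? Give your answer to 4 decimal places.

Let A_i be the event that bucket i is missing after 23 keys. By inclusion–exclusion on the A_i,
P(all seen) = Σ_{j=0}^{5} (-1)^j C(5,j)((5-j)/5)^23
= 1.00000 - 0.02951 + 0.00008 - 0.00000 + 0.00000 - 0.00000
= 0.97056.

0.9706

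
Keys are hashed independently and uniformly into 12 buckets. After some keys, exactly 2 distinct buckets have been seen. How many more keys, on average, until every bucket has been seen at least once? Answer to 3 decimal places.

35.148

From k distinct to k+1 distinct takes on average 12/(12-k) keys.
Sum over k = 2,...,11: E = 12/10 + 12/9 + 12/8 + ... + 12/2 + 12/1 = 35.1476.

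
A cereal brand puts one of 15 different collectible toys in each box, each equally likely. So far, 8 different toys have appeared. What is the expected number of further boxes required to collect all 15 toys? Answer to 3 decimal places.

With k distinct toys already seen, the next new one takes an expected 15/(15-k) boxes.
Sum over k = 8,...,14: E = 15/7 + 15/6 + 15/5 + ... + 15/2 + 15/1 = 38.8929.

38.893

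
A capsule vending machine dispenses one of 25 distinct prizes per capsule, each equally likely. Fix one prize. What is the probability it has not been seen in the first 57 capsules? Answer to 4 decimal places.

On each capsule the fixed prize fails to appear with probability 24/25.
P(still missing after 57) = (24/25)^57 = 0.09760.

0.0976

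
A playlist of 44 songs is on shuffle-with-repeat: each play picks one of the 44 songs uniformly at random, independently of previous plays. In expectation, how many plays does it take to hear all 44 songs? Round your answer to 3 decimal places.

192.400

Split into phases: going from k distinct to k+1 distinct takes on average 44/(44-k) plays.
E[T] = 44/44 + 44/43 + 44/42 + ... + 44/2 + 44/1 = 44·H_{44}.
H_{44} = 4.3727, so E[T] = 192.3999.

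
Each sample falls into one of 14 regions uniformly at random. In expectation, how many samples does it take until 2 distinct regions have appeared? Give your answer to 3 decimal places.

2.077

Going from k to k+1 distinct takes a geometric number of samples with mean 14/(14-k).
Sum over k = 0,...,1: E = 14/14 + 14/13 = 2.0769.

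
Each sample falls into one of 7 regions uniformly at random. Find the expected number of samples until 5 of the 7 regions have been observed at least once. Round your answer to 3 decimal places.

7.650

Going from k to k+1 distinct takes a geometric number of samples with mean 7/(7-k).
Sum over k = 0,...,4: E = 7/7 + 7/6 + 7/5 + 7/4 + 7/3 = 7.6500.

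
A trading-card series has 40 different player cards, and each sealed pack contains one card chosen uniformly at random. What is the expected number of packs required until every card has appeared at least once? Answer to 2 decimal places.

171.14

The wait to go from k to k+1 distinct cards is geometric with mean 40/(40-k).
E[T] = 40/40 + 40/39 + 40/38 + ... + 40/2 + 40/1 = 40·H_{40}.
H_{40} = 4.279, so E[T] = 171.142.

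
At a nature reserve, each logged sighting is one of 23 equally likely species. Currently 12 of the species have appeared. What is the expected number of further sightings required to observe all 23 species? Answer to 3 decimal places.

69.457

The wait to go from k to k+1 distinct species is geometric with mean 23/(23-k).
Sum over k = 12,...,22: E = 23/11 + 23/10 + 23/9 + ... + 23/2 + 23/1 = 69.4572.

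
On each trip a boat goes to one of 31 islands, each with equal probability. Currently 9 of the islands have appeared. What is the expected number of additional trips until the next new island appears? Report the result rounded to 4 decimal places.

1.4091

Each trip yields a new island with probability (31-9)/31 = 22/31, so the wait is geometric with mean 31/22.
E = 31/22 = 1.40909.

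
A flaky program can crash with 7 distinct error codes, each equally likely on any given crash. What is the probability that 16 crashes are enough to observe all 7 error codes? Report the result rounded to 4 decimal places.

0.4977

Let A_i be the event that error code i is missing after 16 crashes. By inclusion–exclusion on the A_i,
P(all seen) = Σ_{j=0}^{7} (-1)^j C(7,j)((7-j)/7)^16
= 1.00000 - 0.59422 + 0.09642 - 0.00452 + 0.00005 - 0.00000 + 0.00000 - 0.00000
= 0.49772.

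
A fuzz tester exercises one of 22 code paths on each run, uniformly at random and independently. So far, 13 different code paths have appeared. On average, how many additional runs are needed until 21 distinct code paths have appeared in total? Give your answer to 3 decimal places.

40.237

With k distinct code paths already seen, the next new one takes an expected 22/(22-k) runs.
Sum over k = 13,...,20: E = 22/9 + 22/8 + 22/7 + ... + 22/3 + 22/2 = 40.2373.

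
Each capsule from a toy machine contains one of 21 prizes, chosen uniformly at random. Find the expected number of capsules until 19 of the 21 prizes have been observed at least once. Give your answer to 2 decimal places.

Going from k to k+1 distinct takes a geometric number of capsules with mean 21/(21-k).
Sum over k = 0,...,18: E = 21/21 + 21/20 + 21/19 + ... + 21/4 + 21/3 = 45.053.

45.05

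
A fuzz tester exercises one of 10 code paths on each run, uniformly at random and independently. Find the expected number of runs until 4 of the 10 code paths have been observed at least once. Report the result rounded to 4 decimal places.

With k distinct code paths already seen, the next new one arrives after an expected 10/(10-k) runs.
Sum over k = 0,...,3: E = 10/10 + 10/9 + 10/8 + 10/7 = 4.78968.

4.7897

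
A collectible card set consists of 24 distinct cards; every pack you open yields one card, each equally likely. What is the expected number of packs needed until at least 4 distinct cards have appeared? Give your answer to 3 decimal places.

4.277

With k distinct cards already seen, the next new one arrives after an expected 24/(24-k) packs.
Sum over k = 0,...,3: E = 24/24 + 24/23 + 24/22 + 24/21 = 4.2772.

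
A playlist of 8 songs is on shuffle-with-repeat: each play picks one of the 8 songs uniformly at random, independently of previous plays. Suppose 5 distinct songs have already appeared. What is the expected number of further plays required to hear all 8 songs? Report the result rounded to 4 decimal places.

From k distinct to k+1 distinct takes on average 8/(8-k) plays.
Sum over k = 5,...,7: E = 8/3 + 8/2 + 8/1 = 14.66667.

14.6667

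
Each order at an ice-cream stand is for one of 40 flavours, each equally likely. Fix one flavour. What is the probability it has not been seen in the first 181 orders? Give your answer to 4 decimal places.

0.0102

On each order the fixed flavour fails to appear with probability 39/40.
P(still missing after 181) = (39/40)^181 = 0.01023.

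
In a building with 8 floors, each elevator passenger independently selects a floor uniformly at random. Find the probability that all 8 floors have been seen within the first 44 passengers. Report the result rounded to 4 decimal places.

0.9776

Let A_i be the event that floor i is missing after 44 passengers. By inclusion–exclusion on the A_i,
P(all seen) = Σ_{j=0}^{8} (-1)^j C(8,j)((8-j)/8)^44
= 1.00000 - 0.02246 + 0.00009 - 0.00000 + 0.00000 - 0.00000 + 0.00000 - 0.00000 + 0.00000
= 0.97763.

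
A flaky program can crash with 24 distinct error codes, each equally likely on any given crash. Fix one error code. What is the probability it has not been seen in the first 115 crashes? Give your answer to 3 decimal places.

0.007

On each crash the fixed error code fails to appear with probability 23/24.
P(still missing after 115) = (23/24)^115 = 0.0075.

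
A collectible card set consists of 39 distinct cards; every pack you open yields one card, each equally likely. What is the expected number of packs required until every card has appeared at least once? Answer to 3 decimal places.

165.888

The wait to go from k to k+1 distinct cards is geometric with mean 39/(39-k).
E[T] = 39/39 + 39/38 + 39/37 + ... + 39/2 + 39/1 = 39·H_{39}.
H_{39} = 4.2535, so E[T] = 165.8882.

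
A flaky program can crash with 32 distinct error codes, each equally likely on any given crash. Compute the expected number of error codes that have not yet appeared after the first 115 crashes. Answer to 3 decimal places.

0.831

For each error code, P(unseen after 115) = (31/32)^115 = 0.0260.
By linearity of expectation, E[unseen] = 32·(31/32)^115 = 0.8308.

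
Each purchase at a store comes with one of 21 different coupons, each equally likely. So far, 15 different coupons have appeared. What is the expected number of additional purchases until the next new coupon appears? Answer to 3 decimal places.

Each purchase yields a new coupon with probability (21-15)/21 = 6/21, so the wait is geometric with mean 21/6.
E = 21/6 = 3.5000.

3.500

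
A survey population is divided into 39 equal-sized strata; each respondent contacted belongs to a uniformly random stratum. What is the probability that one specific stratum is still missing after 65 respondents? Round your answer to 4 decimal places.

On each respondent the fixed stratum fails to appear with probability 38/39.
P(still missing after 65) = (38/39)^65 = 0.18481.

0.1848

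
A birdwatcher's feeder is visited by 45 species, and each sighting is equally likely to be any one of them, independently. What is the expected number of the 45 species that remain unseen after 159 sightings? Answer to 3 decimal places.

1.263

For each species, P(unseen after 159) = (44/45)^159 = 0.0281.
By linearity of expectation, E[unseen] = 45·(44/45)^159 = 1.2630.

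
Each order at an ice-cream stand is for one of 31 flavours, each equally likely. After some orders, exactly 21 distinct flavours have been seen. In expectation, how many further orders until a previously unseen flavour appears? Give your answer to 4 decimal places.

3.1000

The number of orders until the next new flavour is geometric with success probability 10/31, so its mean is 31/10.
E = 31/10 = 3.10000.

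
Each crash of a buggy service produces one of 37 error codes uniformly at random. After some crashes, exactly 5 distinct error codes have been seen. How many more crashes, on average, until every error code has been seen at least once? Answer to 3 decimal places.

150.164

The wait to go from k to k+1 distinct error codes is geometric with mean 37/(37-k).
Sum over k = 5,...,36: E = 37/32 + 37/31 + 37/30 + ... + 37/2 + 37/1 = 150.1643.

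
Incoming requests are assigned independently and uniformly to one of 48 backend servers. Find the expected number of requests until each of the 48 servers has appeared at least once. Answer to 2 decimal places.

214.02

After k distinct servers have appeared, the next request gives a new one with probability (48-k)/48, so the expected wait for the (k+1)-th is 48/(48-k).
E[T] = 48/48 + 48/47 + 48/46 + ... + 48/2 + 48/1 = 48·H_{48}.
H_{48} = 4.459, so E[T] = 214.022.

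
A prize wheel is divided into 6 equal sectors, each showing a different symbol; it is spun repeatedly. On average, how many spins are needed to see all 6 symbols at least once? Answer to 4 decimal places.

14.7000

The wait to go from k to k+1 distinct symbols is geometric with mean 6/(6-k).
E[T] = 6/6 + 6/5 + 6/4 + 6/3 + 6/2 + 6/1 = 6·H_{6}.
H_{6} = 2.45000, so E[T] = 14.70000.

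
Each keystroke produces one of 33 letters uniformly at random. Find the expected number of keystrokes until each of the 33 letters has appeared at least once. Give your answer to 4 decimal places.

After k distinct letters have appeared, the next keystroke gives a new one with probability (33-k)/33, so the expected wait for the (k+1)-th is 33/(33-k).
E[T] = 33/33 + 33/32 + 33/31 + ... + 33/2 + 33/1 = 33·H_{33}.
H_{33} = 4.08880, so E[T] = 134.93034.

134.9303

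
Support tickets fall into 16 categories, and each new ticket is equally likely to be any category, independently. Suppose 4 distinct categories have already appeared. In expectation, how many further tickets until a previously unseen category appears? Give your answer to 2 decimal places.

Each ticket yields a new category with probability (16-4)/16 = 12/16, so the wait is geometric with mean 16/12.
E = 16/12 = 1.333.

1.33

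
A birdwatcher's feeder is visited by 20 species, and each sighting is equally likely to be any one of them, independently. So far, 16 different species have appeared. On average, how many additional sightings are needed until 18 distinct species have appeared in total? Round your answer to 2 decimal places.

11.67

With k distinct species already seen, the next new one takes an expected 20/(20-k) sightings.
Sum over k = 16,...,17: E = 20/4 + 20/3 = 11.667.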